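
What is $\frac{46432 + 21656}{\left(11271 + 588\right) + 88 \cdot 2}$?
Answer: $\frac{68088}{12035} \approx 5.6575$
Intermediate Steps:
$\frac{46432 + 21656}{\left(11271 + 588\right) + 88 \cdot 2} = \frac{68088}{11859 + 176} = \frac{68088}{12035}$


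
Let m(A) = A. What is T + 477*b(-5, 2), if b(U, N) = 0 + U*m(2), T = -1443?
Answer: -6213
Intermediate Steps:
b(U, N) = 2*U (b(U, N) = 0 + U*2 = 0 + 2*U = 2*U)
T + 477*b(-5, 2) = -1443 + 477*(2*(-5)) = -1443 + 477*(-10) = -1443 - 4770 = -6213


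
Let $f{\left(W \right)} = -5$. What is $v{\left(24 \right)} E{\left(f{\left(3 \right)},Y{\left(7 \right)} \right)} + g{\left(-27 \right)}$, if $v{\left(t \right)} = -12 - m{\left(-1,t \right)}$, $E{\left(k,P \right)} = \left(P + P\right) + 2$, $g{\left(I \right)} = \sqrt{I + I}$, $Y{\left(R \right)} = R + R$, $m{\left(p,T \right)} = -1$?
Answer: $-330 + 3 i \sqrt{6} \approx -330.0 + 7.3485 i$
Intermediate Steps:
$Y{\left(R \right)} = 2 R$
$g{\left(I \right)} = \sqrt{2} \sqrt{I}$ ($g{\left(I \right)} = \sqrt{2 I} = \sqrt{2} \sqrt{I}$)
$E{\left(k,P \right)} = 2 + 2 P$ ($E{\left(k,P \right)} = 2 P + 2 = 2 + 2 P$)
$v{\left(t \right)} = -11$ ($v{\left(t \right)} = -12 - -1 = -12 + 1 = -11$)
$v{\left(24 \right)} E{\left(f{\left(3 \right)},Y{\left(7 \right)} \right)} + g{\left(-27 \right)} = - 11 \left(2 + 2 \cdot 2 \cdot 7\right) + \sqrt{2} \sqrt{-27} = - 11 \left(2 + 2 \cdot 14\right) + \sqrt{2} \cdot 3 i \sqrt{3} = - 11 \left(2 + 28\right) + 3 i \sqrt{6} = \left(-11\right) 30 + 3 i \sqrt{6} = -330 + 3 i \sqrt{6}$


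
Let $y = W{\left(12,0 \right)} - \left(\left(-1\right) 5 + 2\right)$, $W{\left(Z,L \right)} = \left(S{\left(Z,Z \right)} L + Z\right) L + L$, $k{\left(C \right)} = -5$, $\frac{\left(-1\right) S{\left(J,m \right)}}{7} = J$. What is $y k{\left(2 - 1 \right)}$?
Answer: $-15$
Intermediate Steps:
$S{\left(J,m \right)} = - 7 J$
$W{\left(Z,L \right)} = L + L \left(Z - 7 L Z\right)$ ($W{\left(Z,L \right)} = \left(- 7 Z L + Z\right) L + L = \left(- 7 L Z + Z\right) L + L = \left(Z - 7 L Z\right) L + L = L \left(Z - 7 L Z\right) + L = L + L \left(Z - 7 L Z\right)$)
$y = 3$ ($y = 0 \left(1 + 12 - 0 \cdot 12\right) - \left(\left(-1\right) 5 + 2\right) = 0 \left(1 + 12 + 0\right) - \left(-5 + 2\right) = 0 \cdot 13 - -3 = 0 + 3 = 3$)
$y k{\left(2 - 1 \right)} = 3 \left(-5\right) = -15$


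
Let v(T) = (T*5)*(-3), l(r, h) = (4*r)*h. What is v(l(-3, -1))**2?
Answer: 32400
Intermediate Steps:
l(r, h) = 4*h*r
v(T) = -15*T (v(T) = (5*T)*(-3) = -15*T)
v(l(-3, -1))**2 = (-60*(-1)*(-3))**2 = (-15*12)**2 = (-180)**2 = 32400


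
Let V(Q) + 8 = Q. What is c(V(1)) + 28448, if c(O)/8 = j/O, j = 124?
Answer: 198144/7 ≈ 28306.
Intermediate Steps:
V(Q) = -8 + Q
c(O) = 992/O (c(O) = 8*(124/O) = 992/O)
c(V(1)) + 28448 = 992/(-8 + 1) + 28448 = 992/(-7) + 28448 = 992*(-⅐) + 28448 = -992/7 + 28448 = 198144/7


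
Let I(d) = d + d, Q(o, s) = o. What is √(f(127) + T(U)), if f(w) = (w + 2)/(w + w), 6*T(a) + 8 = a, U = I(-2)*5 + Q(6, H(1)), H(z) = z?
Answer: I*√1834134/762 ≈ 1.7773*I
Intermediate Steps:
I(d) = 2*d
U = -14 (U = (2*(-2))*5 + 6 = -4*5 + 6 = -20 + 6 = -14)
T(a) = -4/3 + a/6
f(w) = (2 + w)/(2*w) (f(w) = (2 + w)/((2*w)) = (2 + w)*(1/(2*w)) = (2 + w)/(2*w))
√(f(127) + T(U)) = √((½)*(2 + 127)/127 + (-4/3 + (⅙)*(-14))) = √((½)*(1/127)*129 + (-4/3 - 7/3)) = √(129/254 - 11/3) = √(-2407/762) = I*√1834134/762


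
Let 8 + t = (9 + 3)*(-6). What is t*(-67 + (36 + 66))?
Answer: -2800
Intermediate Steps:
t = -80 (t = -8 + (9 + 3)*(-6) = -8 + 12*(-6) = -8 - 72 = -80)
t*(-67 + (36 + 66)) = -80*(-67 + (36 + 66)) = -80*(-67 + 102) = -80*35 = -2800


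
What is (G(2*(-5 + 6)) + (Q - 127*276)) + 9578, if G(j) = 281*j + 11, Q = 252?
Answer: -24649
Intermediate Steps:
G(j) = 11 + 281*j
(G(2*(-5 + 6)) + (Q - 127*276)) + 9578 = ((11 + 281*(2*(-5 + 6))) + (252 - 127*276)) + 9578 = ((11 + 281*(2*1)) + (252 - 35052)) + 9578 = ((11 + 281*2) - 34800) + 9578 = ((11 + 562) - 34800) + 9578 = (573 - 34800) + 9578 = -34227 + 9578 = -24649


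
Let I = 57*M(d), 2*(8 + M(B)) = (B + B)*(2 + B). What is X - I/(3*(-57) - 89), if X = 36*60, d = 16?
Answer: 28878/13 ≈ 2221.4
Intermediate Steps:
M(B) = -8 + B*(2 + B) (M(B) = -8 + ((B + B)*(2 + B))/2 = -8 + ((2*B)*(2 + B))/2 = -8 + (2*B*(2 + B))/2 = -8 + B*(2 + B))
X = 2160
I = 15960 (I = 57*(-8 + 16² + 2*16) = 57*(-8 + 256 + 32) = 57*280 = 15960)
X - I/(3*(-57) - 89) = 2160 - 15960/(3*(-57) - 89) = 2160 - 15960/(-171 - 89) = 2160 - 15960/(-260) = 2160 - 15960*(-1)/260 = 2160 - 1*(-798/13) = 2160 + 798/13 = 28878/13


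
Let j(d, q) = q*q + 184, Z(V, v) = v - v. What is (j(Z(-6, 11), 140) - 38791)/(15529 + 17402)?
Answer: -19007/32931 ≈ -0.57718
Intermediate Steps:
Z(V, v) = 0
j(d, q) = 184 + q² (j(d, q) = q² + 184 = 184 + q²)
(j(Z(-6, 11), 140) - 38791)/(15529 + 17402) = ((184 + 140²) - 38791)/(15529 + 17402) = ((184 + 19600) - 38791)/32931 = (19784 - 38791)*(1/32931) = -19007*1/32931 = -19007/32931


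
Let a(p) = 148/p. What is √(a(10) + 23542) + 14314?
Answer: 14314 + 2*√147230/5 ≈ 14467.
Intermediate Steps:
√(a(10) + 23542) + 14314 = √(148/10 + 23542) + 14314 = √(148*(⅒) + 23542) + 14314 = √(74/5 + 23542) + 14314 = √(117784/5) + 14314 = 2*√147230/5 + 14314 = 14314 + 2*√147230/5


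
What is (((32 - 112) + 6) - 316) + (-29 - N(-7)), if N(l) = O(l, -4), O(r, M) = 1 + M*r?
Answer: -448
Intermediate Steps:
N(l) = 1 - 4*l
(((32 - 112) + 6) - 316) + (-29 - N(-7)) = (((32 - 112) + 6) - 316) + (-29 - (1 - 4*(-7))) = ((-80 + 6) - 316) + (-29 - (1 + 28)) = (-74 - 316) + (-29 - 1*29) = -390 + (-29 - 29) = -390 - 58 = -448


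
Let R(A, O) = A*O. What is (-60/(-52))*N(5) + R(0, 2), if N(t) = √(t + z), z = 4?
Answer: 45/13 ≈ 3.4615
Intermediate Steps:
N(t) = √(4 + t) (N(t) = √(t + 4) = √(4 + t))
(-60/(-52))*N(5) + R(0, 2) = (-60/(-52))*√(4 + 5) + 0*2 = (-60*(-1/52))*√9 + 0 = (15/13)*3 + 0 = 45/13 + 0 = 45/13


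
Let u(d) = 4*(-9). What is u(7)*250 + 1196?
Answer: -7804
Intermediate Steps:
u(d) = -36
u(7)*250 + 1196 = -36*250 + 1196 = -9000 + 1196 = -7804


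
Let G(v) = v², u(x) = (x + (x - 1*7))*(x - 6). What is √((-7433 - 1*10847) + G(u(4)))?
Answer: 2*I*√4569 ≈ 135.19*I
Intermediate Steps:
u(x) = (-7 + 2*x)*(-6 + x) (u(x) = (x + (x - 7))*(-6 + x) = (x + (-7 + x))*(-6 + x) = (-7 + 2*x)*(-6 + x))
√((-7433 - 1*10847) + G(u(4))) = √((-7433 - 1*10847) + (42 - 19*4 + 2*4²)²) = √((-7433 - 10847) + (42 - 76 + 2*16)²) = √(-18280 + (42 - 76 + 32)²) = √(-18280 + (-2)²) = √(-18280 + 4) = √(-18276) = 2*I*√4569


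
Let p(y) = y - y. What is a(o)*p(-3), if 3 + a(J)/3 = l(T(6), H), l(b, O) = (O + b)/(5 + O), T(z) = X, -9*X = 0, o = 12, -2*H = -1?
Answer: 0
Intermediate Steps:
H = ½ (H = -½*(-1) = ½ ≈ 0.50000)
X = 0 (X = -⅑*0 = 0)
p(y) = 0
T(z) = 0
l(b, O) = (O + b)/(5 + O)
a(J) = -96/11 (a(J) = -9 + 3*((½ + 0)/(5 + ½)) = -9 + 3*((½)/(11/2)) = -9 + 3*((2/11)*(½)) = -9 + 3*(1/11) = -9 + 3/11 = -96/11)
a(o)*p(-3) = -96/11*0 = 0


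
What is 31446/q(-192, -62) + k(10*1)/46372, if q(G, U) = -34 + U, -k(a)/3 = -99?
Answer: -60757725/185488 ≈ -327.56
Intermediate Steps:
k(a) = 297 (k(a) = -3*(-99) = 297)
31446/q(-192, -62) + k(10*1)/46372 = 31446/(-34 - 62) + 297/46372 = 31446/(-96) + 297*(1/46372) = 31446*(-1/96) + 297/46372 = -5241/16 + 297/46372 = -60757725/185488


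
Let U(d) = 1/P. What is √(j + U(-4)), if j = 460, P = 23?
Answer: √243363/23 ≈ 21.449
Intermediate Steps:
U(d) = 1/23
√(j + U(-4)) = √(460 + 1/23) = √(10581/23) = √243363/23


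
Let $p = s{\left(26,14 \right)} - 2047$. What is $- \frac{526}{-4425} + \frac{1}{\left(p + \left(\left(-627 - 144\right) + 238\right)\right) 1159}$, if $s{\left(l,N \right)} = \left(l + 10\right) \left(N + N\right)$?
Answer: $\frac{106482247}{895791100} \approx 0.11887$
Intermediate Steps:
$s{\left(l,N \right)} = 2 N \left(10 + l\right)$ ($s{\left(l,N \right)} = \left(10 + l\right) 2 N = 2 N \left(10 + l\right)$)
$p = -1039$ ($p = 2 \cdot 14 \left(10 + 26\right) - 2047 = 2 \cdot 14 \cdot 36 - 2047 = 1008 - 2047 = -1039$)
$- \frac{526}{-4425} + \frac{1}{\left(p + \left(\left(-627 - 144\right) + 238\right)\right) 1159} = - \frac{526}{-4425} + \frac{1}{\left(-1039 + \left(\left(-627 - 144\right) + 238\right)\right) 1159} = \left(-526\right) \left(- \frac{1}{4425}\right) + \frac{1}{-1039 + \left(-771 + 238\right)} \frac{1}{1159} = \frac{526}{4425} + \frac{1}{-1039 - 533} \cdot \frac{1}{1159} = \frac{526}{4425} + \frac{1}{-1572} \cdot \frac{1}{1159} = \frac{526}{4425} - \frac{1}{1821948} = \frac{106482247}{895791100}$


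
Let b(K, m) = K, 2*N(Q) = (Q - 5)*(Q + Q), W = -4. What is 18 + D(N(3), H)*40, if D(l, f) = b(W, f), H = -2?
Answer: -142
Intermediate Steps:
N(Q) = Q*(-5 + Q) (N(Q) = ((Q - 5)*(Q + Q))/2 = ((-5 + Q)*(2*Q))/2 = (2*Q*(-5 + Q))/2 = Q*(-5 + Q))
D(l, f) = -4
18 + D(N(3), H)*40 = 18 - 4*40 = 18 - 160 = -142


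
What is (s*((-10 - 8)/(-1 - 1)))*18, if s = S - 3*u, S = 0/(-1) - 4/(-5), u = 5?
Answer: -11502/5 ≈ -2300.4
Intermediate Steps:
S = ⅘ (S = 0*(-1) - 4*(-⅕) = 0 + ⅘ = ⅘ ≈ 0.80000)
s = -71/5 (s = ⅘ - 3*5 = ⅘ - 1*15 = ⅘ - 15 = -71/5 ≈ -14.200)
(s*((-10 - 8)/(-1 - 1)))*18 = -71*(-10 - 8)/(5*(-1 - 1))*18 = -(-1278)/(5*(-2))*18 = -(-1278)*(-1)/(5*2)*18 = -71/5*9*18 = -639/5*18 = -11502/5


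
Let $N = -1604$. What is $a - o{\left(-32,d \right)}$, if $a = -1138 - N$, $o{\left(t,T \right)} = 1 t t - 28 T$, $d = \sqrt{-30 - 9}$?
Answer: $-558 + 28 i \sqrt{39} \approx -558.0 + 174.86 i$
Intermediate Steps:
$d = i \sqrt{39}$ ($d = \sqrt{-39} = i \sqrt{39} \approx 6.245 i$)
$o{\left(t,T \right)} = t^{2} - 28 T$ ($o{\left(t,T \right)} = t t - 28 T = t^{2} - 28 T$)
$a = 466$ ($a = -1138 - -1604 = -1138 + 1604 = 466$)
$a - o{\left(-32,d \right)} = 466 - \left(\left(-32\right)^{2} - 28 i \sqrt{39}\right) = 466 - \left(1024 - 28 i \sqrt{39}\right) = -558 + 28 i \sqrt{39}$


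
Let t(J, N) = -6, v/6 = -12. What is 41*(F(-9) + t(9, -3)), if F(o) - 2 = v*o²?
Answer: -239276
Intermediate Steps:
v = -72 (v = 6*(-12) = -72)
F(o) = 2 - 72*o²
41*(F(-9) + t(9, -3)) = 41*((2 - 72*(-9)²) - 6) = 41*((2 - 72*81) - 6) = 41*((2 - 5832) - 6) = 41*(-5830 - 6) = 41*(-5836) = -239276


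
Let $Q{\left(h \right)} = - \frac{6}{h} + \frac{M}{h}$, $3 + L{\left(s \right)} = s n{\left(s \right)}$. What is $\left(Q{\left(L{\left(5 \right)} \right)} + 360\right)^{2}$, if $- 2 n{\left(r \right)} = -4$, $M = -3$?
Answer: $\frac{6305121}{49} \approx 1.2868 \cdot 10^{5}$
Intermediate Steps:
$n{\left(r \right)} = 2$ ($n{\left(r \right)} = \left(- \frac{1}{2}\right) \left(-4\right) = 2$)
$L{\left(s \right)} = -3 + 2 s$ ($L{\left(s \right)} = -3 + s 2 = -3 + 2 s$)
$Q{\left(h \right)} = - \frac{9}{h}$ ($Q{\left(h \right)} = - \frac{6}{h} - \frac{3}{h} = - \frac{9}{h}$)
$\left(Q{\left(L{\left(5 \right)} \right)} + 360\right)^{2} = \left(- \frac{9}{-3 + 2 \cdot 5} + 360\right)^{2} = \left(- \frac{9}{-3 + 10} + 360\right)^{2} = \left(- \frac{9}{7} + 360\right)^{2} = \left(\frac{2511}{7}\right)^{2} = \frac{6305121}{49}$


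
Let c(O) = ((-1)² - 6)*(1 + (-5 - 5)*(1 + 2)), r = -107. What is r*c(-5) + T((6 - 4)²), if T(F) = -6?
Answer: -15521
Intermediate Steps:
c(O) = 145 (c(O) = (1 - 6)*(1 - 10*3) = -5*(1 - 30) = -5*(-29) = 145)
r*c(-5) + T((6 - 4)²) = -107*145 - 6 = -15515 - 6 = -15521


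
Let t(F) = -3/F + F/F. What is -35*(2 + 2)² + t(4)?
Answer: -2239/4 ≈ -559.75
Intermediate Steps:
t(F) = 1 - 3/F (t(F) = -3/F + 1 = 1 - 3/F)
-35*(2 + 2)² + t(4) = -35*(2 + 2)² + (-3 + 4)/4 = -35*4² + (¼)*1 = -35*16 + ¼ = -560 + ¼ = -2239/4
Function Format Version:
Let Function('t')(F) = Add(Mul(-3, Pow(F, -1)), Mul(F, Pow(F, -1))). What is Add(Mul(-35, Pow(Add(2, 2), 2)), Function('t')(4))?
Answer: Rational(-2239, 4) ≈ -559.75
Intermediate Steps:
Function('t')(F) = Add(1, Mul(-3, Pow(F, -1))) (Function('t')(F) = Add(Mul(-3, Pow(F, -1)), 1) = Add(1, Mul(-3, Pow(F, -1))))
Add(Mul(-35, Pow(Add(2, 2), 2)), Function('t')(4)) = Add(Mul(-35, Pow(Add(2, 2), 2)), Mul(Pow(4, -1), Add(-3, 4))) = Add(Mul(-35, Pow(4, 2)), Mul(Rational(1, 4), 1)) = Add(Mul(-35, 16), Rational(1, 4)) = Add(-560, Rational(1, 4)) = Rational(-2239, 4)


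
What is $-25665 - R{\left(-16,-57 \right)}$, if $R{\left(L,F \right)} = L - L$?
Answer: $-25665$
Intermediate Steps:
$R{\left(L,F \right)} = 0$
$-25665 - R{\left(-16,-57 \right)} = -25665 - 0 = -25665 + 0 = -25665$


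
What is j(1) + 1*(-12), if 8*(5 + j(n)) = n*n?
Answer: -135/8 ≈ -16.875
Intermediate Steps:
j(n) = -5 + n²/8 (j(n) = -5 + (n*n)/8 = -5 + n²/8)
j(1) + 1*(-12) = (-5 + (⅛)*1²) + 1*(-12) = (-5 + (⅛)*1) - 12 = (-5 + ⅛) - 12 = -39/8 - 12 = -135/8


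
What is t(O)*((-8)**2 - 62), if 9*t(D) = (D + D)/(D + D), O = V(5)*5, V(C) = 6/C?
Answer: 2/9 ≈ 0.22222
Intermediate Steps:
O = 6 (O = (6/5)*5 = 6)
t(D) = 1/9 (t(D) = ((D + D)/(D + D))/9 = ((2*D)/((2*D)))/9 = ((2*D)*(1/(2*D)))/9 = (1/9)*1 = 1/9)
t(O)*((-8)**2 - 62) = ((-8)**2 - 62)/9 = (64 - 62)/9 = (1/9)*2 = 2/9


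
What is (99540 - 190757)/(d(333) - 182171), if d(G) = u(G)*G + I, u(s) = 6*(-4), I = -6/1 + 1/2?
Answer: 182434/380337 ≈ 0.47966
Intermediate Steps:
I = -11/2 (I = -6*1 + 1*(1/2) = -6 + 1/2 = -11/2 ≈ -5.5000)
u(s) = -24
d(G) = -11/2 - 24*G (d(G) = -24*G - 11/2 = -11/2 - 24*G)
(99540 - 190757)/(d(333) - 182171) = (99540 - 190757)/((-11/2 - 24*333) - 182171) = -91217/((-11/2 - 7992) - 182171) = -91217/(-15995/2 - 182171) = -91217/(-380337/2) = -91217*(-2/380337) = 182434/380337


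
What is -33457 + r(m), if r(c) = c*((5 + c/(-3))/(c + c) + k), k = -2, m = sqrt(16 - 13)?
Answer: -66909/2 - 13*sqrt(3)/6 ≈ -33458.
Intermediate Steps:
m = sqrt(3) ≈ 1.7320
r(c) = c*(-2 + (5 - c/3)/(2*c)) (r(c) = c*((5 + c/(-3))/(c + c) - 2) = c*((5 + c*(-1/3))/((2*c)) - 2) = c*((5 - c/3)*(1/(2*c)) - 2) = c*((5 - c/3)/(2*c) - 2) = c*(-2 + (5 - c/3)/(2*c)))
-33457 + r(m) = -33457 + (5/2 - 13*sqrt(3)/6) = -66909/2 - 13*sqrt(3)/6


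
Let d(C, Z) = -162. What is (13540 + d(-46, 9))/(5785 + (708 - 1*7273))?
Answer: -6689/390 ≈ -17.151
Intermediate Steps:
(13540 + d(-46, 9))/(5785 + (708 - 1*7273)) = (13540 - 162)/(5785 + (708 - 1*7273)) = 13378/(5785 + (708 - 7273)) = 13378/(5785 - 6565) = 13378/(-780) = 13378*(-1/780) = -6689/390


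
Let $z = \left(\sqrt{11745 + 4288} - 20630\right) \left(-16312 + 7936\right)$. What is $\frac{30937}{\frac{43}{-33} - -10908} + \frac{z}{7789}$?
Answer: $\frac{62201177800149}{2803424669} - \frac{8376 \sqrt{16033}}{7789} \approx 22051.0$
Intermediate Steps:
$z = 172796880 - 8376 \sqrt{16033}$ ($z = \left(\sqrt{16033} - 20630\right) \left(-8376\right) = \left(-20630 + \sqrt{16033}\right) \left(-8376\right) = 172796880 - 8376 \sqrt{16033} \approx 1.7174 \cdot 10^{8}$)
$\frac{30937}{\frac{43}{-33} - -10908} + \frac{z}{7789} = \frac{30937}{\frac{43}{-33} - -10908} + \frac{172796880 - 8376 \sqrt{16033}}{7789} = \frac{30937}{43 \left(- \frac{1}{33}\right) + 10908} + \left(172796880 - 8376 \sqrt{16033}\right) \frac{1}{7789} = \frac{30937}{- \frac{43}{33} + 10908} + \left(\frac{172796880}{7789} - \frac{8376 \sqrt{16033}}{7789}\right) = \frac{30937}{\frac{359921}{33}} + \left(\frac{172796880}{7789} - \frac{8376 \sqrt{16033}}{7789}\right) = 30937 \cdot \frac{33}{359921} + \left(\frac{172796880}{7789} - \frac{8376 \sqrt{16033}}{7789}\right) = \frac{1020921}{359921} + \left(\frac{172796880}{7789} - \frac{8376 \sqrt{16033}}{7789}\right) = \frac{62201177800149}{2803424669} - \frac{8376 \sqrt{16033}}{7789}$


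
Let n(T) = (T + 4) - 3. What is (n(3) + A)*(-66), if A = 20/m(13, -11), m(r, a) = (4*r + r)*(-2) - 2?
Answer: -254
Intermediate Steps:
m(r, a) = -2 - 10*r (m(r, a) = (5*r)*(-2) - 2 = -10*r - 2 = -2 - 10*r)
A = -5/33 (A = 20/(-2 - 10*13) = 20/(-2 - 130) = 20/(-132) = 20*(-1/132) = -5/33 ≈ -0.15152)
n(T) = 1 + T (n(T) = (4 + T) - 3 = 1 + T)
(n(3) + A)*(-66) = ((1 + 3) - 5/33)*(-66) = (4 - 5/33)*(-66) = (127/33)*(-66) = -254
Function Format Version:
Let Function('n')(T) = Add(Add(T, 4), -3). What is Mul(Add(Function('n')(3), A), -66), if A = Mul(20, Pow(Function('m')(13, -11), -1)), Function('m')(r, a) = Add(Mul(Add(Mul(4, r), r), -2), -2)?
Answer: -254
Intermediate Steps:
Function('m')(r, a) = Add(-2, Mul(-10, r)) (Function('m')(r, a) = Add(Mul(Mul(5, r), -2), -2) = Add(Mul(-10, r), -2) = Add(-2, Mul(-10, r)))
A = Rational(-5, 33) (A = Mul(20, Pow(Add(-2, Mul(-10, 13)), -1)) = Mul(20, Pow(Add(-2, -130), -1)) = Mul(20, Pow(-132, -1)) = Mul(20, Rational(-1, 132)) = Rational(-5, 33) ≈ -0.15152)
Function('n')(T) = Add(1, T) (Function('n')(T) = Add(Add(4, T), -3) = Add(1, T))
Mul(Add(Function('n')(3), A), -66) = Mul(Add(Add(1, 3), Rational(-5, 33)), -66) = Mul(Add(4, Rational(-5, 33)), -66) = Mul(Rational(127, 33), -66) = -254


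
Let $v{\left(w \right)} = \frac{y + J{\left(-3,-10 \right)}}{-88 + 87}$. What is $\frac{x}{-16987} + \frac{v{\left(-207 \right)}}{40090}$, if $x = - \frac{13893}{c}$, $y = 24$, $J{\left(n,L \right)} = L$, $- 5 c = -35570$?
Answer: $- \frac{567433441}{2422348408310} \approx -0.00023425$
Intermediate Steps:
$c = 7114$ ($c = \left(- \frac{1}{5}\right) \left(-35570\right) = 7114$)
$x = - \frac{13893}{7114} \approx -1.9529$
$v{\left(w \right)} = -14$ ($v{\left(w \right)} = \frac{24 - 10}{-88 + 87} = \frac{14}{-1} = 14 \left(-1\right) = -14$)
$\frac{x}{-16987} + \frac{v{\left(-207 \right)}}{40090} = - \frac{13893}{7114 \left(-16987\right)} - \frac{14}{40090} = \left(- \frac{13893}{7114}\right) \left(- \frac{1}{16987}\right) - \frac{7}{20045} = \frac{13893}{120845518} - \frac{7}{20045} = - \frac{567433441}{2422348408310}$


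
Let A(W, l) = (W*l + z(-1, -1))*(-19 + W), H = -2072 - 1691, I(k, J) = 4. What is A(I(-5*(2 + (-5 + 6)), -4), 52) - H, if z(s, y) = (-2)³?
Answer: 763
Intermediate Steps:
z(s, y) = -8
H = -3763
A(W, l) = (-19 + W)*(-8 + W*l) (A(W, l) = (W*l - 8)*(-19 + W) = (-8 + W*l)*(-19 + W) = (-19 + W)*(-8 + W*l))
A(I(-5*(2 + (-5 + 6)), -4), 52) - H = (152 - 8*4 + 52*4² - 19*4*52) - 1*(-3763) = (152 - 32 + 52*16 - 3952) + 3763 = (152 - 32 + 832 - 3952) + 3763 = -3000 + 3763 = 763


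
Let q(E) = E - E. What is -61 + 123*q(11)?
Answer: -61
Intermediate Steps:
q(E) = 0
-61 + 123*q(11) = -61 + 123*0 = -61 + 0 = -61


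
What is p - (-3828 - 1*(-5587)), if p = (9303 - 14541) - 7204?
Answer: -14201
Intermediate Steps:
p = -12442 (p = -5238 - 7204 = -12442)
p - (-3828 - 1*(-5587)) = -12442 - (-3828 - 1*(-5587)) = -12442 - (-3828 + 5587) = -12442 - 1*1759 = -12442 - 1759 = -14201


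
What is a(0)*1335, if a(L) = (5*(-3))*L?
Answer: 0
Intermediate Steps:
a(L) = -15*L
a(0)*1335 = -15*0*1335 = 0*1335 = 0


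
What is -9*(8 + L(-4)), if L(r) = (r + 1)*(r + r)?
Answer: -288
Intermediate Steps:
L(r) = 2*r*(1 + r) (L(r) = (1 + r)*(2*r) = 2*r*(1 + r))
-9*(8 + L(-4)) = -9*(8 + 2*(-4)*(1 - 4)) = -9*(8 + 2*(-4)*(-3)) = -9*(8 + 24) = -9*32 = -288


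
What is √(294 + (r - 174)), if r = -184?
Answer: 8*I ≈ 8.0*I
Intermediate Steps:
√(294 + (r - 174)) = √(294 + (-184 - 174)) = √(294 - 358) = √(-64) = 8*I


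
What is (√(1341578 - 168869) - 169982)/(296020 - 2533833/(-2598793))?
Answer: -441748031726/769297237693 + 7796379*√130301/769297237693 ≈ -0.57056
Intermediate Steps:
(√(1341578 - 168869) - 169982)/(296020 - 2533833/(-2598793)) = (√1172709 - 169982)/(296020 - 2533833*(-1/2598793)) = (3*√130301 - 169982)/(296020 + 2533833/2598793) = (-169982 + 3*√130301)/(769297237693/2598793) = (-169982 + 3*√130301)*(2598793/769297237693) = -441748031726/769297237693 + 7796379*√130301/769297237693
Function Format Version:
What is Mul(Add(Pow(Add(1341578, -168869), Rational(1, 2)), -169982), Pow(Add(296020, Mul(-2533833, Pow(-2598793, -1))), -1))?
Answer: Add(Rational(-441748031726, 769297237693), Mul(Rational(7796379, 769297237693), Pow(130301, Rational(1, 2)))) ≈ -0.57056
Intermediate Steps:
Mul(Add(Pow(Add(1341578, -168869), Rational(1, 2)), -169982), Pow(Add(296020, Mul(-2533833, Pow(-2598793, -1))), -1)) = Mul(Add(Pow(1172709, Rational(1, 2)), -169982), Pow(Add(296020, Mul(-2533833, Rational(-1, 2598793))), -1)) = Mul(Add(Mul(3, Pow(130301, Rational(1, 2))), -169982), Pow(Add(296020, Rational(2533833, 2598793)), -1)) = Mul(Add(-169982, Mul(3, Pow(130301, Rational(1, 2)))), Pow(Rational(769297237693, 2598793), -1)) = Mul(Add(-169982, Mul(3, Pow(130301, Rational(1, 2)))), Rational(2598793, 769297237693)) = Add(Rational(-441748031726, 769297237693), Mul(Rational(7796379, 769297237693), Pow(130301, Rational(1, 2))))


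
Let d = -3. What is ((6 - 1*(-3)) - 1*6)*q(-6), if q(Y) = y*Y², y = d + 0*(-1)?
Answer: -324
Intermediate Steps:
y = -3 (y = -3 + 0*(-1) = -3 + 0 = -3)
q(Y) = -3*Y²
((6 - 1*(-3)) - 1*6)*q(-6) = ((6 - 1*(-3)) - 1*6)*(-3*(-6)²) = ((6 + 3) - 6)*(-3*36) = (9 - 6)*(-108) = 3*(-108) = -324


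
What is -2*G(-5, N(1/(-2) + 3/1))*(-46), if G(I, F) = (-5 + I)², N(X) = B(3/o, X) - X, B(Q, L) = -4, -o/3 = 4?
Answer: 9200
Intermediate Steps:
o = -12 (o = -3*4 = -12)
N(X) = -4 - X
-2*G(-5, N(1/(-2) + 3/1))*(-46) = -2*(-5 - 5)²*(-46) = -2*(-10)²*(-46) = -2*100*(-46) = -200*(-46) = 9200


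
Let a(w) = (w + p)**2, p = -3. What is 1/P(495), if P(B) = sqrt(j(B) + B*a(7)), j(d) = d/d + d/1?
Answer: sqrt(526)/2104 ≈ 0.010901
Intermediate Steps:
a(w) = (-3 + w)**2 (a(w) = (w - 3)**2 = (-3 + w)**2)
j(d) = 1 + d (j(d) = 1 + d*1 = 1 + d)
P(B) = sqrt(1 + 17*B) (P(B) = sqrt((1 + B) + B*(-3 + 7)**2) = sqrt((1 + B) + B*4**2) = sqrt((1 + B) + B*16) = sqrt((1 + B) + 16*B) = sqrt(1 + 17*B))
1/P(495) = 1/(sqrt(1 + 17*495)) = 1/(sqrt(1 + 8415)) = 1/(sqrt(8416)) = 1/(4*sqrt(526)) = sqrt(526)/2104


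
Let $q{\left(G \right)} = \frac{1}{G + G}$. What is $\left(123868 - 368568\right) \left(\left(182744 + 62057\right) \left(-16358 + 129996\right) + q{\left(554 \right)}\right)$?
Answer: $- \frac{1885604072978173375}{277} \approx -6.8072 \cdot 10^{15}$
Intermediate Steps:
$q{\left(G \right)} = \frac{1}{2 G}$
$\left(123868 - 368568\right) \left(\left(182744 + 62057\right) \left(-16358 + 129996\right) + q{\left(554 \right)}\right) = \left(123868 - 368568\right) \left(\left(182744 + 62057\right) \left(-16358 + 129996\right) + \frac{1}{2 \cdot 554}\right) = - 244700 \left(244801 \cdot 113638 + \frac{1}{2} \cdot \frac{1}{554}\right) = - 244700 \left(27818696038 + \frac{1}{1108}\right) = \left(-244700\right) \frac{30823115210105}{1108} = - \frac{1885604072978173375}{277}$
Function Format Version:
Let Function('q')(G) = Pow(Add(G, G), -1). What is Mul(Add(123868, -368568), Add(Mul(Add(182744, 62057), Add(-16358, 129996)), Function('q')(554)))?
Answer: Rational(-1885604072978173375, 277) ≈ -6.8072e+15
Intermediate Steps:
Function('q')(G) = Mul(Rational(1, 2), Pow(G, -1)) (Function('q')(G) = Pow(Mul(2, G), -1) = Mul(Rational(1, 2), Pow(G, -1)))
Mul(Add(123868, -368568), Add(Mul(Add(182744, 62057), Add(-16358, 129996)), Function('q')(554))) = Mul(Add(123868, -368568), Add(Mul(Add(182744, 62057), Add(-16358, 129996)), Mul(Rational(1, 2), Pow(554, -1)))) = Mul(-244700, Add(Mul(244801, 113638), Mul(Rational(1, 2), Rational(1, 554)))) = Mul(-244700, Add(27818696038, Rational(1, 1108))) = Mul(-244700, Rational(30823115210105, 1108)) = Rational(-1885604072978173375, 277)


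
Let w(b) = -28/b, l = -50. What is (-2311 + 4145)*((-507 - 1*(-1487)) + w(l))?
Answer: 44958676/25 ≈ 1.7983e+6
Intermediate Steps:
(-2311 + 4145)*((-507 - 1*(-1487)) + w(l)) = (-2311 + 4145)*((-507 - 1*(-1487)) - 28/(-50)) = 1834*((-507 + 1487) - 28*(-1/50)) = 1834*(980 + 14/25) = 1834*(24514/25) = 44958676/25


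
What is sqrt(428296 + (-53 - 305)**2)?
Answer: 2*sqrt(139115) ≈ 745.96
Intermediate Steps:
sqrt(428296 + (-53 - 305)**2) = sqrt(428296 + (-358)**2) = sqrt(428296 + 128164) = sqrt(556460) = 2*sqrt(139115)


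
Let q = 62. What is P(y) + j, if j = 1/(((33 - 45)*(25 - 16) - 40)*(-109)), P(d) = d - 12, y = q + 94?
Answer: 2323009/16132 ≈ 144.00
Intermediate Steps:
y = 156 (y = 62 + 94 = 156)
P(d) = -12 + d
j = 1/16132 (j = 1/((-12*9 - 40)*(-109)) = 1/((-108 - 40)*(-109)) = 1/(-148*(-109)) = 1/16132 ≈ 6.1989e-5)
P(y) + j = (-12 + 156) + 1/16132 = 144 + 1/16132 = 2323009/16132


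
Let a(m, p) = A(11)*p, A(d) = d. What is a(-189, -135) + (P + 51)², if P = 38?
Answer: 6436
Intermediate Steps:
a(m, p) = 11*p
a(-189, -135) + (P + 51)² = 11*(-135) + (38 + 51)² = -1485 + 89² = -1485 + 7921 = 6436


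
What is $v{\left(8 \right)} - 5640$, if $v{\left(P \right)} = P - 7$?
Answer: $-5639$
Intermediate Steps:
$v{\left(P \right)} = -7 + P$ ($v{\left(P \right)} = P - 7 = -7 + P$)
$v{\left(8 \right)} - 5640 = \left(-7 + 8\right) - 5640 = 1 - 5640 = -5639$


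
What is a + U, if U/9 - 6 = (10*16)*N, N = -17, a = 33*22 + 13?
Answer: -23687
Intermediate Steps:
a = 739 (a = 726 + 13 = 739)
U = -24426 (U = 54 + 9*((10*16)*(-17)) = 54 + 9*(160*(-17)) = 54 + 9*(-2720) = 54 - 24480 = -24426)
a + U = 739 - 24426 = -23687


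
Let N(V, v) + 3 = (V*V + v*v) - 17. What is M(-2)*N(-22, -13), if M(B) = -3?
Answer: -1899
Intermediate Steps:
N(V, v) = -20 + V² + v² (N(V, v) = -3 + ((V*V + v*v) - 17) = -3 + ((V² + v²) - 17) = -3 + (-17 + V² + v²) = -20 + V² + v²)
M(-2)*N(-22, -13) = -3*(-20 + (-22)² + (-13)²) = -3*(-20 + 484 + 169) = -3*633 = -1899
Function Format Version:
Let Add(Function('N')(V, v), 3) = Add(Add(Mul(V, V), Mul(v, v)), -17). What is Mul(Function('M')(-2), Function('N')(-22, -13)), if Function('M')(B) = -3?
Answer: -1899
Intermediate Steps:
Function('N')(V, v) = Add(-20, Pow(V, 2), Pow(v, 2)) (Function('N')(V, v) = Add(-3, Add(Add(Mul(V, V), Mul(v, v)), -17)) = Add(-3, Add(Add(Pow(V, 2), Pow(v, 2)), -17)) = Add(-3, Add(-17, Pow(V, 2), Pow(v, 2))) = Add(-20, Pow(V, 2), Pow(v, 2)))
Mul(Function('M')(-2), Function('N')(-22, -13)) = Mul(-3, Add(-20, Pow(-22, 2), Pow(-13, 2))) = Mul(-3, Add(-20, 484, 169)) = Mul(-3, 633) = -1899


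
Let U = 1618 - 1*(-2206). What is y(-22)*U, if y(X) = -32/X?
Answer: 61184/11 ≈ 5562.2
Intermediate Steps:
U = 3824 (U = 1618 + 2206 = 3824)
y(-22)*U = -32/(-22)*3824 = -32*(-1/22)*3824 = (16/11)*3824 = 61184/11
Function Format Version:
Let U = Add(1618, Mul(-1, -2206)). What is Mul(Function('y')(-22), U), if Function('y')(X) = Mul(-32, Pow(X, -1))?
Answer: Rational(61184, 11) ≈ 5562.2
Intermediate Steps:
U = 3824 (U = Add(1618, 2206) = 3824)
Mul(Function('y')(-22), U) = Mul(Mul(-32, Pow(-22, -1)), 3824) = Mul(Mul(-32, Rational(-1, 22)), 3824) = Mul(Rational(16, 11), 3824) = Rational(61184, 11)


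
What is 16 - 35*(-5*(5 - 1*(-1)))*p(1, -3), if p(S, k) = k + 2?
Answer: -1034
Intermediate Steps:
p(S, k) = 2 + k
16 - 35*(-5*(5 - 1*(-1)))*p(1, -3) = 16 - 35*(-5*(5 - 1*(-1)))*(2 - 3) = 16 - 35*(-5*(5 + 1))*(-1) = 16 - 35*(-5*6)*(-1) = 16 - (-1050)*(-1) = 16 - 35*30 = 16 - 1050 = -1034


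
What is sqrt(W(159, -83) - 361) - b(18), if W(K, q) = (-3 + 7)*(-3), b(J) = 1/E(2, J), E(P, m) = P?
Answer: -1/2 + I*sqrt(373) ≈ -0.5 + 19.313*I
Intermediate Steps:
b(J) = 1/2
W(K, q) = -12 (W(K, q) = 4*(-3) = -12)
sqrt(W(159, -83) - 361) - b(18) = sqrt(-12 - 361) - 1*1/2 = sqrt(-373) - 1/2 = I*sqrt(373) - 1/2 = -1/2 + I*sqrt(373)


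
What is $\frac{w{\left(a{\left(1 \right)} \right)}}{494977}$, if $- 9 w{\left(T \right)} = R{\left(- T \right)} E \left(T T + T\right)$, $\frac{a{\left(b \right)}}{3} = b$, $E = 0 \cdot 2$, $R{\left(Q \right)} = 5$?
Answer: $0$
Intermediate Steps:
$E = 0$
$a{\left(b \right)} = 3 b$
$w{\left(T \right)} = 0$ ($w{\left(T \right)} = - \frac{5 \cdot 0 \left(T T + T\right)}{9} = - \frac{0 \left(T^{2} + T\right)}{9} = - \frac{0 \left(T + T^{2}\right)}{9} = \left(- \frac{1}{9}\right) 0 = 0$)
$\frac{w{\left(a{\left(1 \right)} \right)}}{494977} = \frac{0}{494977} = 0 \cdot \frac{1}{494977} = 0$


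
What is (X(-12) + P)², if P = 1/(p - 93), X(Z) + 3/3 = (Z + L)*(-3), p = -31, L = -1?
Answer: 22193521/15376 ≈ 1443.4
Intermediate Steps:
X(Z) = 2 - 3*Z (X(Z) = -1 + (Z - 1)*(-3) = -1 + (-1 + Z)*(-3) = -1 + (3 - 3*Z) = 2 - 3*Z)
P = -1/124 (P = 1/(-31 - 93) = 1/(-124) = -1/124 ≈ -0.0080645)
(X(-12) + P)² = ((2 - 3*(-12)) - 1/124)² = ((2 + 36) - 1/124)² = (38 - 1/124)² = (4711/124)² = 22193521/15376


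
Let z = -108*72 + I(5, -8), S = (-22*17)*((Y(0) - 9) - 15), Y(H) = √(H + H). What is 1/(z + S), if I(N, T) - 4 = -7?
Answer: 1/1197 ≈ 0.00083542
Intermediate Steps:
I(N, T) = -3 (I(N, T) = 4 - 7 = -3)
Y(H) = √2*√H (Y(H) = √(2*H) = √2*√H)
S = 8976 (S = (-22*17)*((√2*√0 - 9) - 15) = -374*((√2*0 - 9) - 15) = -374*((0 - 9) - 15) = -374*(-9 - 15) = -374*(-24) = 8976)
z = -7779 (z = -108*72 - 3 = -7776 - 3 = -7779)
1/(z + S) = 1/(-7779 + 8976) = 1/1197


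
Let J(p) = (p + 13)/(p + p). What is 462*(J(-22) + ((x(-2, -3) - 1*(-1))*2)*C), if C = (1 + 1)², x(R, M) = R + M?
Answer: -29379/2 ≈ -14690.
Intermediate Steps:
x(R, M) = M + R
C = 4 (C = 2² = 4)
J(p) = (13 + p)/(2*p) (J(p) = (13 + p)/((2*p)) = (13 + p)*(1/(2*p)) = (13 + p)/(2*p))
462*(J(-22) + ((x(-2, -3) - 1*(-1))*2)*C) = 462*((½)*(13 - 22)/(-22) + (((-3 - 2) - 1*(-1))*2)*4) = 462*((½)*(-1/22)*(-9) + ((-5 + 1)*2)*4) = 462*(9/44 - 4*2*4) = 462*(9/44 - 8*4) = 462*(9/44 - 32) = 462*(-1399/44) = -29379/2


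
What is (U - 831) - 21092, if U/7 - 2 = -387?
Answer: -24618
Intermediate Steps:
U = -2695 (U = 14 + 7*(-387) = 14 - 2709 = -2695)
(U - 831) - 21092 = (-2695 - 831) - 21092 = -3526 - 21092 = -24618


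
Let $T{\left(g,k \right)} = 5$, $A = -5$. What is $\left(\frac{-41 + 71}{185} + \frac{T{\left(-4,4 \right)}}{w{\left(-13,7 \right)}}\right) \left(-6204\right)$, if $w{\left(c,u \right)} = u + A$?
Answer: $- \frac{611094}{37} \approx -16516.0$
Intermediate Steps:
$w{\left(c,u \right)} = -5 + u$ ($w{\left(c,u \right)} = u - 5 = -5 + u$)
$\left(\frac{-41 + 71}{185} + \frac{T{\left(-4,4 \right)}}{w{\left(-13,7 \right)}}\right) \left(-6204\right) = \left(\frac{-41 + 71}{185} + \frac{5}{-5 + 7}\right) \left(-6204\right) = \left(30 \cdot \frac{1}{185} + \frac{5}{2}\right) \left(-6204\right) = \left(\frac{6}{37} + 5 \cdot \frac{1}{2}\right) \left(-6204\right) = \left(\frac{6}{37} + \frac{5}{2}\right) \left(-6204\right) = \frac{197}{74} \left(-6204\right) = - \frac{611094}{37}$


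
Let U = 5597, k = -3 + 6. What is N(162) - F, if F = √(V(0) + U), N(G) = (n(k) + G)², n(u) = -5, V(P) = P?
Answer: 24649 - √5597 ≈ 24574.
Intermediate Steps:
k = 3
N(G) = (-5 + G)²
F = √5597 (F = √(0 + 5597) = √5597 ≈ 74.813)
N(162) - F = (-5 + 162)² - √5597 = 157² - √5597 = 24649 - √5597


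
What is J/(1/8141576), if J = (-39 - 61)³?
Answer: -8141576000000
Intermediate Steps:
J = -1000000 (J = (-100)³ = -1000000)
J/(1/8141576) = -1000000/(1/8141576) = -1000000/1/8141576 = -1000000*8141576 = -8141576000000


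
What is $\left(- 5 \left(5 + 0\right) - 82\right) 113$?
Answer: $-12091$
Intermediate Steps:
$\left(- 5 \left(5 + 0\right) - 82\right) 113 = \left(\left(-5\right) 5 - 82\right) 113 = \left(-25 - 82\right) 113 = \left(-107\right) 113 = -12091$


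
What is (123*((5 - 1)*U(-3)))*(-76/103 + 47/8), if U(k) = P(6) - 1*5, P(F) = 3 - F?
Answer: -2082636/103 ≈ -20220.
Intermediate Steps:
U(k) = -8 (U(k) = (3 - 1*6) - 1*5 = (3 - 6) - 5 = -3 - 5 = -8)
(123*((5 - 1)*U(-3)))*(-76/103 + 47/8) = (123*((5 - 1)*(-8)))*(-76/103 + 47/8) = (123*(4*(-8)))*(-76*1/103 + 47*(⅛)) = (123*(-32))*(-76/103 + 47/8) = -3936*4233/824 = -2082636/103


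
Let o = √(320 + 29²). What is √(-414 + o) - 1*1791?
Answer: -1791 + I*√(414 - 3*√129) ≈ -1791.0 + 19.492*I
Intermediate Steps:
o = 3*√129 (o = √(320 + 841) = √1161 = 3*√129 ≈ 34.073)
√(-414 + o) - 1*1791 = √(-414 + 3*√129) - 1*1791 = √(-414 + 3*√129) - 1791 = -1791 + √(-414 + 3*√129)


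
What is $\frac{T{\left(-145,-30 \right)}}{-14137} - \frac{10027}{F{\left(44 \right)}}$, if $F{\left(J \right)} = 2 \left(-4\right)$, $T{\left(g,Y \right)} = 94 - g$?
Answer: $\frac{141749787}{113096} \approx 1253.4$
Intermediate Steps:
$F{\left(J \right)} = -8$
$\frac{T{\left(-145,-30 \right)}}{-14137} - \frac{10027}{F{\left(44 \right)}} = \frac{94 - -145}{-14137} - \frac{10027}{-8} = \left(94 + 145\right) \left(- \frac{1}{14137}\right) - - \frac{10027}{8} = 239 \left(- \frac{1}{14137}\right) + \frac{10027}{8} = - \frac{239}{14137} + \frac{10027}{8} = \frac{141749787}{113096}$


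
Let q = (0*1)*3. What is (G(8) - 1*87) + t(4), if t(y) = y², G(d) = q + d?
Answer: -63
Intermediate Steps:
q = 0 (q = 0*3 = 0)
G(d) = d (G(d) = 0 + d = d)
(G(8) - 1*87) + t(4) = (8 - 1*87) + 4² = (8 - 87) + 16 = -79 + 16 = -63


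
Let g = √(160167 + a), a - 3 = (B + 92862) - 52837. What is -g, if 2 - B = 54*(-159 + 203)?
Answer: -√197821 ≈ -444.77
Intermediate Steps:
B = -2374 (B = 2 - 54*(-159 + 203) = 2 - 54*44 = 2 - 1*2376 = 2 - 2376 = -2374)
a = 37654 (a = 3 + ((-2374 + 92862) - 52837) = 3 + (90488 - 52837) = 3 + 37651 = 37654)
g = √197821 (g = √(160167 + 37654) = √197821 ≈ 444.77)
-g = -√197821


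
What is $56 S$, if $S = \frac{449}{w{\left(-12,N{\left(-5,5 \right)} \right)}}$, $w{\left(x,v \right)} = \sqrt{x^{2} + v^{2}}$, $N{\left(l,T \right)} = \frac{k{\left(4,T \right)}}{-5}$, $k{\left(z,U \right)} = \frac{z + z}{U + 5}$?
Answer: $\frac{78575 \sqrt{5626}}{2813} \approx 2095.1$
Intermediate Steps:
$k{\left(z,U \right)} = \frac{2 z}{5 + U}$
$N{\left(l,T \right)} = - \frac{8}{5 \left(5 + T\right)}$ ($N{\left(l,T \right)} = \frac{2 \cdot 4 \frac{1}{5 + T}}{-5} = \frac{8}{5 + T} \left(- \frac{1}{5}\right) = - \frac{8}{5 \left(5 + T\right)}$)
$w{\left(x,v \right)} = \sqrt{v^{2} + x^{2}}$
$S = \frac{11225 \sqrt{5626}}{22504}$ ($S = \frac{449}{\sqrt{\left(- \frac{8}{25 + 5 \cdot 5}\right)^{2} + \left(-12\right)^{2}}} = \frac{449}{\sqrt{\left(- \frac{8}{25 + 25}\right)^{2} + 144}} = \frac{449}{\sqrt{\left(- \frac{8}{50}\right)^{2} + 144}} = \frac{449}{\sqrt{\left(\left(-8\right) \frac{1}{50}\right)^{2} + 144}} = \frac{449}{\sqrt{\left(- \frac{4}{25}\right)^{2} + 144}} = \frac{449}{\sqrt{\frac{16}{625} + 144}} = \frac{449}{\sqrt{\frac{90016}{625}}} = \frac{449}{\frac{4}{25} \sqrt{5626}} = 449 \frac{25 \sqrt{5626}}{22504} = \frac{11225 \sqrt{5626}}{22504} \approx 37.413$)
$56 S = 56 \frac{11225 \sqrt{5626}}{22504} = \frac{78575 \sqrt{5626}}{2813}$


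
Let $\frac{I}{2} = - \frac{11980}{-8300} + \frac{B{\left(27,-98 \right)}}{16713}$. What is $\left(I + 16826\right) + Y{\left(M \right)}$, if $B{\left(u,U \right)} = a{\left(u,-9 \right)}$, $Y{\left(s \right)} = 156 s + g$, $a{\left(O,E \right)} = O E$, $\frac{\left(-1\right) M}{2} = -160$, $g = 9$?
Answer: $\frac{17149092267}{256885} \approx 66758.0$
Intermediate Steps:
$M = 320$ ($M = \left(-2\right) \left(-160\right) = 320$)
$a{\left(O,E \right)} = E O$
$Y{\left(s \right)} = 9 + 156 s$ ($Y{\left(s \right)} = 156 s + 9 = 9 + 156 s$)
$B{\left(u,U \right)} = - 9 u$
$I = \frac{734092}{256885}$ ($I = 2 \left(- \frac{11980}{-8300} + \frac{\left(-9\right) 27}{16713}\right) = 2 \left(\left(-11980\right) \left(- \frac{1}{8300}\right) - \frac{9}{619}\right) = 2 \left(\frac{599}{415} - \frac{9}{619}\right) = 2 \cdot \frac{367046}{256885} = \frac{734092}{256885} \approx 2.8577$)
$\left(I + 16826\right) + Y{\left(M \right)} = \left(\frac{734092}{256885} + 16826\right) + \left(9 + 156 \cdot 320\right) = \frac{4323081102}{256885} + \left(9 + 49920\right) = \frac{4323081102}{256885} + 49929 = \frac{17149092267}{256885}$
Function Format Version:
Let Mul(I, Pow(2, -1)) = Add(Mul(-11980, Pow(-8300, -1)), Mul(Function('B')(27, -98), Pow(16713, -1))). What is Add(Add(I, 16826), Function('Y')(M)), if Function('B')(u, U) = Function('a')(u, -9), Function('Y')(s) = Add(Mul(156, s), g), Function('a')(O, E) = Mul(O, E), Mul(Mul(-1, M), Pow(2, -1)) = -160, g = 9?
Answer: Rational(17149092267, 256885) ≈ 66758.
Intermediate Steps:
M = 320 (M = Mul(-2, -160) = 320)
Function('a')(O, E) = Mul(E, O)
Function('Y')(s) = Add(9, Mul(156, s)) (Function('Y')(s) = Add(Mul(156, s), 9) = Add(9, Mul(156, s)))
Function('B')(u, U) = Mul(-9, u)
I = Rational(734092, 256885) (I = Mul(2, Add(Mul(-11980, Pow(-8300, -1)), Mul(Mul(-9, 27), Pow(16713, -1)))) = Mul(2, Add(Mul(-11980, Rational(-1, 8300)), Mul(-243, Rational(1, 16713)))) = Mul(2, Add(Rational(599, 415), Rational(-9, 619))) = Mul(2, Rational(367046, 256885)) = Rational(734092, 256885) ≈ 2.8577)
Add(Add(I, 16826), Function('Y')(M)) = Add(Add(Rational(734092, 256885), 16826), Add(9, Mul(156, 320))) = Add(Rational(4323081102, 256885), Add(9, 49920)) = Add(Rational(4323081102, 256885), 49929) = Rational(17149092267, 256885)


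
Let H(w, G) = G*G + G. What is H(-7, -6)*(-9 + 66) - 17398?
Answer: -15688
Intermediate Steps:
H(w, G) = G + G**2 (H(w, G) = G**2 + G = G + G**2)
H(-7, -6)*(-9 + 66) - 17398 = (-6*(1 - 6))*(-9 + 66) - 17398 = -6*(-5)*57 - 17398 = 30*57 - 17398 = 1710 - 17398 = -15688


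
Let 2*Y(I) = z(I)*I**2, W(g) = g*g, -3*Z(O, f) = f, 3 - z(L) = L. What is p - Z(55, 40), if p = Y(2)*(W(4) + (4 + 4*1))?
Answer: 184/3 ≈ 61.333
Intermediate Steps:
z(L) = 3 - L
Z(O, f) = -f/3
W(g) = g**2
Y(I) = I**2*(3 - I)/2 (Y(I) = ((3 - I)*I**2)/2 = (I**2*(3 - I))/2 = I**2*(3 - I)/2)
p = 48 (p = ((1/2)*2**2*(3 - 1*2))*(4**2 + (4 + 4*1)) = ((1/2)*4*(3 - 2))*(16 + (4 + 4)) = ((1/2)*4*1)*(16 + 8) = 2*24 = 48)
p - Z(55, 40) = 48 - (-1)*40/3 = 48 - 1*(-40/3) = 48 + 40/3 = 184/3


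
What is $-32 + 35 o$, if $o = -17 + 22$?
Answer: $143$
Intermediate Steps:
$o = 5$
$-32 + 35 o = -32 + 35 \cdot 5 = -32 + 175 = 143$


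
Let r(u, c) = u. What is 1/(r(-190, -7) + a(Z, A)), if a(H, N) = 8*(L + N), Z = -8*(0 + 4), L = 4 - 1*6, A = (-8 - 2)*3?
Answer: -1/446 ≈ -0.0022422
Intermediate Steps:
A = -30 (A = -10*3 = -30)
L = -2 (L = 4 - 6 = -2)
Z = -32 (Z = -8*4 = -32)
a(H, N) = -16 + 8*N (a(H, N) = 8*(-2 + N) = -16 + 8*N)
1/(r(-190, -7) + a(Z, A)) = 1/(-190 + (-16 + 8*(-30))) = 1/(-190 + (-16 - 240)) = 1/(-190 - 256) = 1/(-446) = -1/446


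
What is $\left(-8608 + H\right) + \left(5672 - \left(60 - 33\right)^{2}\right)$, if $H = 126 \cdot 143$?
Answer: $14353$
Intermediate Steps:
$H = 18018$
$\left(-8608 + H\right) + \left(5672 - \left(60 - 33\right)^{2}\right) = \left(-8608 + 18018\right) + \left(5672 - \left(60 - 33\right)^{2}\right) = 9410 + \left(5672 - 27^{2}\right) = 9410 + \left(5672 - 729\right) = 9410 + 4943 = 14353$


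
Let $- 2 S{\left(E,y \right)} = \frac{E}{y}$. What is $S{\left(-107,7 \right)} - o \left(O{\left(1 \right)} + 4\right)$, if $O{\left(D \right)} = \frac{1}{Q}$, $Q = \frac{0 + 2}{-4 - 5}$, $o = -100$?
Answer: $- \frac{593}{14} \approx -42.357$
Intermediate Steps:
$S{\left(E,y \right)} = - \frac{E}{2 y}$ ($S{\left(E,y \right)} = - \frac{E \frac{1}{y}}{2} = - \frac{E}{2 y}$)
$Q = - \frac{2}{9}$ ($Q = \frac{2}{-9} = 2 \left(- \frac{1}{9}\right) = - \frac{2}{9} \approx -0.22222$)
$O{\left(D \right)} = - \frac{9}{2}$ ($O{\left(D \right)} = \frac{1}{- \frac{2}{9}} = - \frac{9}{2}$)
$S{\left(-107,7 \right)} - o \left(O{\left(1 \right)} + 4\right) = \left(- \frac{1}{2}\right) \left(-107\right) \frac{1}{7} - - 100 \left(- \frac{9}{2} + 4\right) = \left(- \frac{1}{2}\right) \left(-107\right) \frac{1}{7} - \left(-100\right) \left(- \frac{1}{2}\right) = \frac{107}{14} - 50 = - \frac{593}{14}$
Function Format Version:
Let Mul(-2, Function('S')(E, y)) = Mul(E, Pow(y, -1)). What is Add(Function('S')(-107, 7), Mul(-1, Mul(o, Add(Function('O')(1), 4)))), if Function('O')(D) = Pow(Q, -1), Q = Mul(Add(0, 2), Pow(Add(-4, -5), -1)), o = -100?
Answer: Rational(-593, 14) ≈ -42.357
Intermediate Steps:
Function('S')(E, y) = Mul(Rational(-1, 2), E, Pow(y, -1)) (Function('S')(E, y) = Mul(Rational(-1, 2), Mul(E, Pow(y, -1))) = Mul(Rational(-1, 2), E, Pow(y, -1)))
Q = Rational(-2, 9) (Q = Mul(2, Pow(-9, -1)) = Mul(2, Rational(-1, 9)) = Rational(-2, 9) ≈ -0.22222)
Function('O')(D) = Rational(-9, 2) (Function('O')(D) = Pow(Rational(-2, 9), -1) = Rational(-9, 2))
Add(Function('S')(-107, 7), Mul(-1, Mul(o, Add(Function('O')(1), 4)))) = Add(Mul(Rational(-1, 2), -107, Pow(7, -1)), Mul(-1, Mul(-100, Add(Rational(-9, 2), 4)))) = Add(Mul(Rational(-1, 2), -107, Rational(1, 7)), Mul(-1, Mul(-100, Rational(-1, 2)))) = Add(Rational(107, 14), Mul(-1, 50)) = Add(Rational(107, 14), -50) = Rational(-593, 14)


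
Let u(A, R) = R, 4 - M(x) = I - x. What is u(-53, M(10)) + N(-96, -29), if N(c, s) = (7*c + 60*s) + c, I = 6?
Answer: -2500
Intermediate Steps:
M(x) = -2 + x (M(x) = 4 - (6 - x) = 4 + (-6 + x) = -2 + x)
N(c, s) = 8*c + 60*s
u(-53, M(10)) + N(-96, -29) = (-2 + 10) + (8*(-96) + 60*(-29)) = 8 + (-768 - 1740) = 8 - 2508 = -2500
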